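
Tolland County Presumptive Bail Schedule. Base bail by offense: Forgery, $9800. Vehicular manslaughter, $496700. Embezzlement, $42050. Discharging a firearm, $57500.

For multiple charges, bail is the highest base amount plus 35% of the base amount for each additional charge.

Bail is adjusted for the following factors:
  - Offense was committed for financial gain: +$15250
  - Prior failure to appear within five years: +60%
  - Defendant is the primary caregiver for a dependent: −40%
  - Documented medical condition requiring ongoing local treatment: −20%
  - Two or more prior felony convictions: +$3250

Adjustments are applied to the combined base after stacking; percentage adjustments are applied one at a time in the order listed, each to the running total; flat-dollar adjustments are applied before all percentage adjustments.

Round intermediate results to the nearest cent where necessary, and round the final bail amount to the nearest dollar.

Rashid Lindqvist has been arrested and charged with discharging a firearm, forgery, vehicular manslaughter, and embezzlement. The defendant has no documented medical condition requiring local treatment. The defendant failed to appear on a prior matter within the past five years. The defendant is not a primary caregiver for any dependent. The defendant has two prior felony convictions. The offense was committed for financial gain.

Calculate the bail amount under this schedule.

Base amounts from the schedule: discharging a firearm $57500; forgery $9800; vehicular manslaughter $496700; embezzlement $42050.
Stacking rule: highest base plus 35% of each additional charge. Highest is vehicular manslaughter at $496700. Additional: $57500 × 35% = $20125; $9800 × 35% = $3430; $42050 × 35% = $14717.50. Combined base = $496700 + $38272.50 = $534972.50.
Offense was committed for financial gain (+$15250 flat): $534972.50 + $15250 = $550222.50.
Two or more prior felony convictions (+$3250 flat): $550222.50 + $3250 = $553472.50.
Prior failure to appear within five years (+60%): $553472.50 × 1.6 = $885556.

$885556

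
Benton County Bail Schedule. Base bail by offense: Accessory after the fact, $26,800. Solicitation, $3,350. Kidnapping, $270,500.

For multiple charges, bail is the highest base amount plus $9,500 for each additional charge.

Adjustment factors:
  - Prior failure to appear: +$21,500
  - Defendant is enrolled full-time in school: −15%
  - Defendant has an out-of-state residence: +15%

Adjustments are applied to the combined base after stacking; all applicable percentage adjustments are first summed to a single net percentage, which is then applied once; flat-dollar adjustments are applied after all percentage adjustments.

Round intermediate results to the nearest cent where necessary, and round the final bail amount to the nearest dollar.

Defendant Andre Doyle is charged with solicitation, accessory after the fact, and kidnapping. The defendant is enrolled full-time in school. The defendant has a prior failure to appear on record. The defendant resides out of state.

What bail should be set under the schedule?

Base amounts from the schedule: solicitation $3,350; accessory after the fact $26,800; kidnapping $270,500.
Stacking rule: highest base plus $9,500 per additional charge. Highest is kidnapping at $270,500; 2 additional charges → +$19,000. Combined base = $289,500.
Net percentage adjustment: −15% +15% = +0%. $289,500 × 1 = $289,500.
Prior failure to appear (+$21,500 flat): $289,500 + $21,500 = $311,000.

$311,000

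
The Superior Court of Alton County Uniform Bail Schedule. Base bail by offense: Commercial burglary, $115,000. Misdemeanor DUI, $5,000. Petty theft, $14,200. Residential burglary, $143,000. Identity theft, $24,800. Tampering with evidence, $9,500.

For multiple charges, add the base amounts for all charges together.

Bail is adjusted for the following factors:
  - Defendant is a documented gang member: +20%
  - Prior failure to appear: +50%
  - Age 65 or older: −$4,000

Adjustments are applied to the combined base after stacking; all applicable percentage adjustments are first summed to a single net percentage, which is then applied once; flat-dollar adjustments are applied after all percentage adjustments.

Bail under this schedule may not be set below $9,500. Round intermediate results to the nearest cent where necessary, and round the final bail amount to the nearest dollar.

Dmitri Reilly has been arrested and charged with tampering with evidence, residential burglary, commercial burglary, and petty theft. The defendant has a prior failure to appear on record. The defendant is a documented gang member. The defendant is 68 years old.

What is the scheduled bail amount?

$474,890

Base amounts from the schedule: tampering with evidence $9,500; residential burglary $143,000; commercial burglary $115,000; petty theft $14,200.
Stacking rule: sum of all bases. $9,500 + $143,000 + $115,000 + $14,200 = $281,700.
Net percentage adjustment: +20% +50% = +70%. $281,700 × 1.7 = $478,890.
Age 65 or older (−$4,000 flat): $478,890 − $4,000 = $474,890.
$474,890 is at or above the $9,500 minimum.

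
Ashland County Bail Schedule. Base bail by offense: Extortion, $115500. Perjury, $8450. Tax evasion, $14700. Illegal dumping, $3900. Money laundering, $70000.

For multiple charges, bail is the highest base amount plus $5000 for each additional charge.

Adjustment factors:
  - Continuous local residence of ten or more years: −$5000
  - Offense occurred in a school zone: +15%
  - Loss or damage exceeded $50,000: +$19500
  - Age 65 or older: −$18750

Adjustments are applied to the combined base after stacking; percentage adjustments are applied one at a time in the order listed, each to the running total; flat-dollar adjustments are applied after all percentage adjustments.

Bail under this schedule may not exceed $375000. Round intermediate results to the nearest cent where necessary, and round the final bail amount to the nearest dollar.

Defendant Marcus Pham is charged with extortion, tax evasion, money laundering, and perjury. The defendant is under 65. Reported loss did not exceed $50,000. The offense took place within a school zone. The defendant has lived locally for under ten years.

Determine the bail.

$150075

Base amounts from the schedule: extortion $115500; tax evasion $14700; money laundering $70000; perjury $8450.
Stacking rule: highest base plus $5000 per additional charge. Highest is extortion at $115500; 3 additional charges → +$15000. Combined base = $130500.
Offense occurred in a school zone (+15%): $130500 × 1.15 = $150075.
$150075 is within the $375000 maximum.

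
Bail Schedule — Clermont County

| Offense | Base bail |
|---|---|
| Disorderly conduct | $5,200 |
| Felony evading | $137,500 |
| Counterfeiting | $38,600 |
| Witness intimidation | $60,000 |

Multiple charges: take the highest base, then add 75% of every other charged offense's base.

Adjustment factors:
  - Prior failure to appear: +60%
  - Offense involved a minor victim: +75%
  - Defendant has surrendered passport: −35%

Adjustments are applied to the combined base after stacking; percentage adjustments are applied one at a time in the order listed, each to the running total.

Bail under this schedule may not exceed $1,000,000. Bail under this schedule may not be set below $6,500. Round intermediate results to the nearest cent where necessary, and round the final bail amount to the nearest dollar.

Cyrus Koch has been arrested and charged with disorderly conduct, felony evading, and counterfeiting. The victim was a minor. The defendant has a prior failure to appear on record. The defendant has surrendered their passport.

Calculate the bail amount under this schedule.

Base amounts from the schedule: disorderly conduct $5,200; felony evading $137,500; counterfeiting $38,600.
Stacking rule: highest base plus 75% of each additional charge. Highest is felony evading at $137,500. Additional: $5,200 × 75% = $3,900; $38,600 × 75% = $28,950. Combined base = $137,500 + $32,850 = $170,350.
Prior failure to appear (+60%): $170,350 × 1.6 = $272,560.
Offense involved a minor victim (+75%): $272,560 × 1.75 = $476,980.
Defendant has surrendered passport (−35%): $476,980 × 0.65 = $310,037.
$310,037 is within the $1,000,000 maximum.
$310,037 is at or above the $6,500 minimum.

$310,037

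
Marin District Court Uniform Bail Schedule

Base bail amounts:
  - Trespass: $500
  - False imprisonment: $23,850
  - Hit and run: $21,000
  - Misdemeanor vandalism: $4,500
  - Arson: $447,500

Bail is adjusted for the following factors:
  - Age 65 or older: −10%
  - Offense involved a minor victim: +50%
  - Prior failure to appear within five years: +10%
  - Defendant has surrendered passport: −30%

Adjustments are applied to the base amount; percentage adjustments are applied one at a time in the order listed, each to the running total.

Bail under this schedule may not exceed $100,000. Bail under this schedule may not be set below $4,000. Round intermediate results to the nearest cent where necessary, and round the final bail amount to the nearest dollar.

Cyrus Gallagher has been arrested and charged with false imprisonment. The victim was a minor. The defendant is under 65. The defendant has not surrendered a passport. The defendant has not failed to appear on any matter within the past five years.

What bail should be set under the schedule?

$35,775

Base amounts from the schedule: false imprisonment $23,850.
Single charge. Combined base = $23,850.
Offense involved a minor victim (+50%): $23,850 × 1.5 = $35,775.
$35,775 is within the $100,000 maximum.
$35,775 is at or above the $4,000 minimum.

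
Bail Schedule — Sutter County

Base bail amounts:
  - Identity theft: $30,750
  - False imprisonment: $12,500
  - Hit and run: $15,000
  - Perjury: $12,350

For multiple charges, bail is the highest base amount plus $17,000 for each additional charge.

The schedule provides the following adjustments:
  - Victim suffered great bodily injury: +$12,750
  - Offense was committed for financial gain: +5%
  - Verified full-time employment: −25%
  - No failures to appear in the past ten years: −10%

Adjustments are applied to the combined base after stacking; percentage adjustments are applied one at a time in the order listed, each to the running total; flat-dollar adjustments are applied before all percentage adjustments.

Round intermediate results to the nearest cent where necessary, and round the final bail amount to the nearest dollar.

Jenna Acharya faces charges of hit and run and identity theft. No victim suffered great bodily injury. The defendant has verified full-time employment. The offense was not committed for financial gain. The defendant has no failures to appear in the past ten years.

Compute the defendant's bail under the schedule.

$32,231

Base amounts from the schedule: hit and run $15,000; identity theft $30,750.
Stacking rule: highest base plus $17,000 per additional charge. Highest is identity theft at $30,750; 1 additional charge → +$17,000. Combined base = $47,750.
Verified full-time employment (−25%): $47,750 × 0.75 = $35,812.50.
No failures to appear in the past ten years (−10%): $35,812.50 × 0.9 = $32,231.25.
Rounded to the nearest dollar: $32,231.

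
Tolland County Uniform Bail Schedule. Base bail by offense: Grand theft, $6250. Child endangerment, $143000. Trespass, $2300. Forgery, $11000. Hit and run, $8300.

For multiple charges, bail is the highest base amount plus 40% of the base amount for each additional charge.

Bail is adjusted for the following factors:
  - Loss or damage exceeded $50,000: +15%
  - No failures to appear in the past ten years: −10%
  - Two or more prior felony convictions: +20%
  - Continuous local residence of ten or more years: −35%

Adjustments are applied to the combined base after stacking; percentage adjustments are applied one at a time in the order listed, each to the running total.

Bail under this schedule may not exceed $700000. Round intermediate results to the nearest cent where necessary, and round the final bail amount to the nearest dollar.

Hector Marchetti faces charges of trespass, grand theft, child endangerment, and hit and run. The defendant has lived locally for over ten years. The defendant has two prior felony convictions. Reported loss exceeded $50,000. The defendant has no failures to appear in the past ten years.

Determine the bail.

$120885

Base amounts from the schedule: trespass $2300; grand theft $6250; child endangerment $143000; hit and run $8300.
Stacking rule: highest base plus 40% of each additional charge. Highest is child endangerment at $143000. Additional: $2300 × 40% = $920; $6250 × 40% = $2500; $8300 × 40% = $3320. Combined base = $143000 + $6740 = $149740.
Loss or damage exceeded $50,000 (+15%): $149740 × 1.15 = $172201.
No failures to appear in the past ten years (−10%): $172201 × 0.9 = $154980.90.
Two or more prior felony convictions (+20%): $154980.90 × 1.2 = $185977.08.
Continuous local residence of ten or more years (−35%): $185977.08 × 0.65 = $120885.10.
$120885.10 is within the $700000 maximum.
Rounded to the nearest dollar: $120885.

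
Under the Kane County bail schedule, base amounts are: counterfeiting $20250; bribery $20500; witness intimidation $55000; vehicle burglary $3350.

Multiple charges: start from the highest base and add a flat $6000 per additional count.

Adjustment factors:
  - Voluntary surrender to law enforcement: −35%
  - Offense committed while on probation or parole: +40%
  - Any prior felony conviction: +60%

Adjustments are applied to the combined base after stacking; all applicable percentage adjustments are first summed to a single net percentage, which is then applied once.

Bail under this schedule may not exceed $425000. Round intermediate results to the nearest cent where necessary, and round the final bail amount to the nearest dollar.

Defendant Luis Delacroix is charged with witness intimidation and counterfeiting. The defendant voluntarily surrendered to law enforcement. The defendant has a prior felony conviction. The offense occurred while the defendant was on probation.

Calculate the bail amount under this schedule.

$100650

Base amounts from the schedule: witness intimidation $55000; counterfeiting $20250.
Stacking rule: highest base plus $6000 per additional charge. Highest is witness intimidation at $55000; 1 additional charge → +$6000. Combined base = $61000.
Net percentage adjustment: −35% +40% +60% = +65%. $61000 × 1.65 = $100650.
$100650 is within the $425000 maximum.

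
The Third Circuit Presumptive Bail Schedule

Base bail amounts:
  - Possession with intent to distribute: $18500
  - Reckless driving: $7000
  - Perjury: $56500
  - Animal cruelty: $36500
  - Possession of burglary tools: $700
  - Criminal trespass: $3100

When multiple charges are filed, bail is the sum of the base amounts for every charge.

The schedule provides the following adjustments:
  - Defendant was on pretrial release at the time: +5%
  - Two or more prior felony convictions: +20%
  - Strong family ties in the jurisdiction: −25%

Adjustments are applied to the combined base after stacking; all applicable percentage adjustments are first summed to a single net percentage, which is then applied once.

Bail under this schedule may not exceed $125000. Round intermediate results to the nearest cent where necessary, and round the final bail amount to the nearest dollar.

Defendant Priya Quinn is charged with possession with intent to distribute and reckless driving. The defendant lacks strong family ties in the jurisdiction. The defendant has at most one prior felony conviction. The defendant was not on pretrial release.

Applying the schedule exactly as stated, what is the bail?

$25500

Base amounts from the schedule: possession with intent to distribute $18500; reckless driving $7000.
Stacking rule: sum of all bases. $18500 + $7000 = $25500.
No adjustment factors apply to this defendant.
$25500 is within the $125000 maximum.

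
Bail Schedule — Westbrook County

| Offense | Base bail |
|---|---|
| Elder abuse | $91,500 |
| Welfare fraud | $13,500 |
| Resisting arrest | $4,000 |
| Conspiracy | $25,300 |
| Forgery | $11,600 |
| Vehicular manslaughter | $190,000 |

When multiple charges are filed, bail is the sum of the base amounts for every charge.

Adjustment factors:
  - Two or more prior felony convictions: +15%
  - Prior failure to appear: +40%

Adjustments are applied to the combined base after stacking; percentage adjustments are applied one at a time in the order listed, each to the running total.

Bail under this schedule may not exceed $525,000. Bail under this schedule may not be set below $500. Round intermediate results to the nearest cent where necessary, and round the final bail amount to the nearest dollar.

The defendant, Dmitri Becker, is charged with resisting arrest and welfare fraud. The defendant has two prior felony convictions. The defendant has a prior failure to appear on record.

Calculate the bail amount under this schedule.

$28,175

Base amounts from the schedule: resisting arrest $4,000; welfare fraud $13,500.
Stacking rule: sum of all bases. $4,000 + $13,500 = $17,500.
Two or more prior felony convictions (+15%): $17,500 × 1.15 = $20,125.
Prior failure to appear (+40%): $20,125 × 1.4 = $28,175.
$28,175 is within the $525,000 maximum.
$28,175 is at or above the $500 minimum.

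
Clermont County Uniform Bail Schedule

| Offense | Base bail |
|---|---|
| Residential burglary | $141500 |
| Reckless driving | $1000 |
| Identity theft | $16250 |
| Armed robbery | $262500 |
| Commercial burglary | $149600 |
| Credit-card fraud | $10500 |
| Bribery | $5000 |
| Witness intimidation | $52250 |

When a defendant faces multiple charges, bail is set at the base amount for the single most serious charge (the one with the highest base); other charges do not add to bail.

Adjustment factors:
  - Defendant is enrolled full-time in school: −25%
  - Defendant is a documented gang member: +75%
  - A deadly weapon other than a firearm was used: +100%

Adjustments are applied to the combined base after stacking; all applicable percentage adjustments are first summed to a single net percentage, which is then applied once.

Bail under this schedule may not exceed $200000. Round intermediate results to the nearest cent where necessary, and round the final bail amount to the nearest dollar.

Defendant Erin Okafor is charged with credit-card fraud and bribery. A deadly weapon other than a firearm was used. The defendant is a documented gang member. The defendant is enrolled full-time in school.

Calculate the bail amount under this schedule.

$26250

Base amounts from the schedule: credit-card fraud $10500; bribery $5000.
Stacking rule: use the highest base only. Highest is credit-card fraud at $10500. Combined base = $10500.
Net percentage adjustment: −25% +75% +100% = +150%. $10500 × 2.5 = $26250.
$26250 is within the $200000 maximum.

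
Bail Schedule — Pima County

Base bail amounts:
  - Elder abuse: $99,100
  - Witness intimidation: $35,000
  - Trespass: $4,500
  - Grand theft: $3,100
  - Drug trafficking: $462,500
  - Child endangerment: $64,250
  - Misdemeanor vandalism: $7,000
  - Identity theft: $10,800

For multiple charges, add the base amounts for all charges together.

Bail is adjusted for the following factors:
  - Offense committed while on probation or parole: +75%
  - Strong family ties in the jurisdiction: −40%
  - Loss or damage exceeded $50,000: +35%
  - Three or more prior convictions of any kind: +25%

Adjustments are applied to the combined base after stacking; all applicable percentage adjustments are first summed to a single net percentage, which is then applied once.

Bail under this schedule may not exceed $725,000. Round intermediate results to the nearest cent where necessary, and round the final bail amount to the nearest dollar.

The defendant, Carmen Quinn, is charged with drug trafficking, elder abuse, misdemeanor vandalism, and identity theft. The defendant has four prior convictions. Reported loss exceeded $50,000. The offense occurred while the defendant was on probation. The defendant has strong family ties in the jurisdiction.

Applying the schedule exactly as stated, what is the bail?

$725,000

Base amounts from the schedule: drug trafficking $462,500; elder abuse $99,100; misdemeanor vandalism $7,000; identity theft $10,800.
Stacking rule: sum of all bases. $462,500 + $99,100 + $7,000 + $10,800 = $579,400.
Net percentage adjustment: +75% −40% +35% +25% = +95%. $579,400 × 1.95 = $1,129,830.
Result $1,129,830 exceeds the maximum of $725,000; bail is capped at $725,000.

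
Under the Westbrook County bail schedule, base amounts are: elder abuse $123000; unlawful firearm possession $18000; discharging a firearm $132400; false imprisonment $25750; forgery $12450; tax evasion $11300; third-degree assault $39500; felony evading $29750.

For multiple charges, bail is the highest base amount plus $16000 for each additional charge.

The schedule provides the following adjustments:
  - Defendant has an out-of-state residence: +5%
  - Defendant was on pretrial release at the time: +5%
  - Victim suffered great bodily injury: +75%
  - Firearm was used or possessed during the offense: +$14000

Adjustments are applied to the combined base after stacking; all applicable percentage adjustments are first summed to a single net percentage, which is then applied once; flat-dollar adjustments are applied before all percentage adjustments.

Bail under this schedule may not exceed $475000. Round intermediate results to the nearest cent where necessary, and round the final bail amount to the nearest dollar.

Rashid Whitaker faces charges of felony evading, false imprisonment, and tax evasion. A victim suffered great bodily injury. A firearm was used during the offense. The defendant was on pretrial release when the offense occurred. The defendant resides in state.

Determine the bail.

Base amounts from the schedule: felony evading $29750; false imprisonment $25750; tax evasion $11300.
Stacking rule: highest base plus $16000 per additional charge. Highest is felony evading at $29750; 2 additional charges → +$32000. Combined base = $61750.
Firearm was used or possessed during the offense (+$14000 flat): $61750 + $14000 = $75750.
Net percentage adjustment: +5% +75% = +80%. $75750 × 1.8 = $136350.
$136350 is within the $475000 maximum.

$136350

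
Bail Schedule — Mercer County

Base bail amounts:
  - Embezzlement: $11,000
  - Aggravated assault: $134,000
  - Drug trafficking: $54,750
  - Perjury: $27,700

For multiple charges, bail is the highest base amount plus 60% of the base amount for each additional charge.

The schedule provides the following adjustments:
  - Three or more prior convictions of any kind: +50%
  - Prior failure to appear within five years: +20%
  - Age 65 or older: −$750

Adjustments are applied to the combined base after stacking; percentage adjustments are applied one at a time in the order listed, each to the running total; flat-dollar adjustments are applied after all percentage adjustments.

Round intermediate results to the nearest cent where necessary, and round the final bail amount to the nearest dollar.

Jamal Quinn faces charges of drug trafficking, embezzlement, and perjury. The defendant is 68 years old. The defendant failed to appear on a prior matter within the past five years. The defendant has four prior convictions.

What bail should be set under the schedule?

$139,596

Base amounts from the schedule: drug trafficking $54,750; embezzlement $11,000; perjury $27,700.
Stacking rule: highest base plus 60% of each additional charge. Highest is drug trafficking at $54,750. Additional: $11,000 × 60% = $6,600; $27,700 × 60% = $16,620. Combined base = $54,750 + $23,220 = $77,970.
Three or more prior convictions of any kind (+50%): $77,970 × 1.5 = $116,955.
Prior failure to appear within five years (+20%): $116,955 × 1.2 = $140,346.
Age 65 or older (−$750 flat): $140,346 − $750 = $139,596.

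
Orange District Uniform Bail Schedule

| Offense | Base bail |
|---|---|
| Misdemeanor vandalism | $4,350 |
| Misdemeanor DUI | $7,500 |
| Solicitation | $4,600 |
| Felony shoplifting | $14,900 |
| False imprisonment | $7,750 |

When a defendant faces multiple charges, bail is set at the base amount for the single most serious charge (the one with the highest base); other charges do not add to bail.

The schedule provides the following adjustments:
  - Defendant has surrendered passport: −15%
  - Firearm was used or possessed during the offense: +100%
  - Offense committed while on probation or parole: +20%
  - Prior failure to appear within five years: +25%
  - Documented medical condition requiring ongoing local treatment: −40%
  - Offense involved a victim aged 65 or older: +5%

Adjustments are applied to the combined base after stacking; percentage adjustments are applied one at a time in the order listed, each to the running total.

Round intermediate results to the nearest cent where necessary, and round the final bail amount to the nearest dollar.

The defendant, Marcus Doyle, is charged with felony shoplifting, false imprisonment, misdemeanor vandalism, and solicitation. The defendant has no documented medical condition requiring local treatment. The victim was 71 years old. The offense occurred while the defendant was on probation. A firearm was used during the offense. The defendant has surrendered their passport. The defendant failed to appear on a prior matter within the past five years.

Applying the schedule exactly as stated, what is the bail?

$39,895

Base amounts from the schedule: felony shoplifting $14,900; false imprisonment $7,750; misdemeanor vandalism $4,350; solicitation $4,600.
Stacking rule: use the highest base only. Highest is felony shoplifting at $14,900. Combined base = $14,900.
Defendant has surrendered passport (−15%): $14,900 × 0.85 = $12,665.
Firearm was used or possessed during the offense (+100%): $12,665 × 2 = $25,330.
Offense committed while on probation or parole (+20%): $25,330 × 1.2 = $30,396.
Prior failure to appear within five years (+25%): $30,396 × 1.25 = $37,995.
Offense involved a victim aged 65 or older (+5%): $37,995 × 1.05 = $39,894.75.
Rounded to the nearest dollar: $39,895.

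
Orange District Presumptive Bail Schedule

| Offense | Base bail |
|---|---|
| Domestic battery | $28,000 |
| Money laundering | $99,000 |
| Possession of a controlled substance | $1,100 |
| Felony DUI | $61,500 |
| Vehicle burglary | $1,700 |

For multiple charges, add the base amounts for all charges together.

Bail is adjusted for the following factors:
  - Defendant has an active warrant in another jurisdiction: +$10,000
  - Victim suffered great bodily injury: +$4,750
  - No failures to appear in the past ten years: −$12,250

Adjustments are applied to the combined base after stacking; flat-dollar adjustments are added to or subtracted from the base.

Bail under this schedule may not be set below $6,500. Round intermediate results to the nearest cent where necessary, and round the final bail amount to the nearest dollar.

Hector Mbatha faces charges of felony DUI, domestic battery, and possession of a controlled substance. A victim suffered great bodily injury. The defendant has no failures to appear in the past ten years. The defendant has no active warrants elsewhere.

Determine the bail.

$83,100

Base amounts from the schedule: felony DUI $61,500; domestic battery $28,000; possession of a controlled substance $1,100.
Stacking rule: sum of all bases. $61,500 + $28,000 + $1,100 = $90,600.
Victim suffered great bodily injury (+$4,750 flat): $90,600 + $4,750 = $95,350.
No failures to appear in the past ten years (−$12,250 flat): $95,350 − $12,250 = $83,100.
$83,100 is at or above the $6,500 minimum.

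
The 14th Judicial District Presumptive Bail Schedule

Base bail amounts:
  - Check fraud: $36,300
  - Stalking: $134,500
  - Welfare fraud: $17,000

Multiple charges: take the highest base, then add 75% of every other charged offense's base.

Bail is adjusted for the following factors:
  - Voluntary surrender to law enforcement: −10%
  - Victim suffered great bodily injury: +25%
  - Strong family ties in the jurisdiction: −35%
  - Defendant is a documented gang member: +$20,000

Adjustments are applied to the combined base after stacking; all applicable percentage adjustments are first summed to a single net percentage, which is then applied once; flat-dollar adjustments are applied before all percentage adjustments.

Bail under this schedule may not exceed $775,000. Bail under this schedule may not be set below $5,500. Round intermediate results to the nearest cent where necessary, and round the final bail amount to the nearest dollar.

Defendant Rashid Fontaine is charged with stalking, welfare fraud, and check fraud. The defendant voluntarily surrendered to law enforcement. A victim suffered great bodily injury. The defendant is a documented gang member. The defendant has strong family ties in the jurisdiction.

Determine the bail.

$155,580

Base amounts from the schedule: stalking $134,500; welfare fraud $17,000; check fraud $36,300.
Stacking rule: highest base plus 75% of each additional charge. Highest is stalking at $134,500. Additional: $17,000 × 75% = $12,750; $36,300 × 75% = $27,225. Combined base = $134,500 + $39,975 = $174,475.
Defendant is a documented gang member (+$20,000 flat): $174,475 + $20,000 = $194,475.
Net percentage adjustment: −10% +25% −35% = −20%. $194,475 × 0.8 = $155,580.
$155,580 is within the $775,000 maximum.
$155,580 is at or above the $5,500 minimum.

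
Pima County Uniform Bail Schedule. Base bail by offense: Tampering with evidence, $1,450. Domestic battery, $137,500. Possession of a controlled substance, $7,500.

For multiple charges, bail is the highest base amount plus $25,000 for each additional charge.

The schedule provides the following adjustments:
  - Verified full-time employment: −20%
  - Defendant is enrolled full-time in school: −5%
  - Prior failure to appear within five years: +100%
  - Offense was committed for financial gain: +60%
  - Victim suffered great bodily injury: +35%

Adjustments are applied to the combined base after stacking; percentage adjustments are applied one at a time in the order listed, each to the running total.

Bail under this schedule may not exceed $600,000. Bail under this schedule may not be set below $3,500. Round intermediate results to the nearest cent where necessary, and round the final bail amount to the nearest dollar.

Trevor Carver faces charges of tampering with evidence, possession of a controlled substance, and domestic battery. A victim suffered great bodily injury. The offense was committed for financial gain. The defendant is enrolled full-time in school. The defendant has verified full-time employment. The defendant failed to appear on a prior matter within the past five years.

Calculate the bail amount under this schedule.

Base amounts from the schedule: tampering with evidence $1,450; possession of a controlled substance $7,500; domestic battery $137,500.
Stacking rule: highest base plus $25,000 per additional charge. Highest is domestic battery at $137,500; 2 additional charges → +$50,000. Combined base = $187,500.
Verified full-time employment (−20%): $187,500 × 0.8 = $150,000.
Defendant is enrolled full-time in school (−5%): $150,000 × 0.95 = $142,500.
Prior failure to appear within five years (+100%): $142,500 × 2 = $285,000.
Offense was committed for financial gain (+60%): $285,000 × 1.6 = $456,000.
Victim suffered great bodily injury (+35%): $456,000 × 1.35 = $615,600.
Result $615,600 exceeds the maximum of $600,000; bail is capped at $600,000.
$600,000 is at or above the $3,500 minimum.

$600,000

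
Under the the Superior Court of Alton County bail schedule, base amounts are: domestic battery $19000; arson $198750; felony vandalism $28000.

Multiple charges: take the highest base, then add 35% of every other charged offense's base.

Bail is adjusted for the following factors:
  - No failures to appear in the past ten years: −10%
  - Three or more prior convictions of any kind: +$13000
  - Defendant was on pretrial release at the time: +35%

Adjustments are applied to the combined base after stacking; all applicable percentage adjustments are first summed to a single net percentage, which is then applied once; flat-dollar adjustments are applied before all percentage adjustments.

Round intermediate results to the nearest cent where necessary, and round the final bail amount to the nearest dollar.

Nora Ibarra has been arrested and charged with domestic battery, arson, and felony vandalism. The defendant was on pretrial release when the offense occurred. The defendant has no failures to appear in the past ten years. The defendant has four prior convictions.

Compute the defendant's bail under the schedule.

Base amounts from the schedule: domestic battery $19000; arson $198750; felony vandalism $28000.
Stacking rule: highest base plus 35% of each additional charge. Highest is arson at $198750. Additional: $19000 × 35% = $6650; $28000 × 35% = $9800. Combined base = $198750 + $16450 = $215200.
Three or more prior convictions of any kind (+$13000 flat): $215200 + $13000 = $228200.
Net percentage adjustment: −10% +35% = +25%. $228200 × 1.25 = $285250.

$285250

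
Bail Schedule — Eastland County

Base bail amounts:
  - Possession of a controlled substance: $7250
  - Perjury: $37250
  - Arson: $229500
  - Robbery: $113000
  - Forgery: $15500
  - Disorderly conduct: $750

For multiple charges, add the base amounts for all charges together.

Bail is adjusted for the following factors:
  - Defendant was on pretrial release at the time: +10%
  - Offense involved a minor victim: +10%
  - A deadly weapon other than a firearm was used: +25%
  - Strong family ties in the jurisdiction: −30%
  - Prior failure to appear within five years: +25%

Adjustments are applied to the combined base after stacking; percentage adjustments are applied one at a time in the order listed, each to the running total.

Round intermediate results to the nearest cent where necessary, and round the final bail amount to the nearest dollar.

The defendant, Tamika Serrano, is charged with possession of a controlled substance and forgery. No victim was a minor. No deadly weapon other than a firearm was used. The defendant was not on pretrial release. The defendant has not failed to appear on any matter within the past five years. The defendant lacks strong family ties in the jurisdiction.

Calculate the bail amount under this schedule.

Base amounts from the schedule: possession of a controlled substance $7250; forgery $15500.
Stacking rule: sum of all bases. $7250 + $15500 = $22750.
No adjustment factors apply to this defendant.

$22750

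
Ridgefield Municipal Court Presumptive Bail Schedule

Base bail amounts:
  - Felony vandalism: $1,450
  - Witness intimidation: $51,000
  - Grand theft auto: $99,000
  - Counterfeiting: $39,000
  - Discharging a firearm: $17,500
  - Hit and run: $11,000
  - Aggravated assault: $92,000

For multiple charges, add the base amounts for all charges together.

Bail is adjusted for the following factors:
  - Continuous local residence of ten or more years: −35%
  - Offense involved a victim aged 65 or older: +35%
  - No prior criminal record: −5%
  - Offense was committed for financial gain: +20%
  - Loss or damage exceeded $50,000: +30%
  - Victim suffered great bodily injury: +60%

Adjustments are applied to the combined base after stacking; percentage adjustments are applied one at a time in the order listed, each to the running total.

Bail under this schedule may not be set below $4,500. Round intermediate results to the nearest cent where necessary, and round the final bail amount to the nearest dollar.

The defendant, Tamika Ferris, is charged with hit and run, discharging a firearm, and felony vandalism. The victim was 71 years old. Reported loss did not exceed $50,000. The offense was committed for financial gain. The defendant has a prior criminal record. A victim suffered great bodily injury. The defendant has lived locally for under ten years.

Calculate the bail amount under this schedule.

Base amounts from the schedule: hit and run $11,000; discharging a firearm $17,500; felony vandalism $1,450.
Stacking rule: sum of all bases. $11,000 + $17,500 + $1,450 = $29,950.
Offense involved a victim aged 65 or older (+35%): $29,950 × 1.35 = $40,432.50.
Offense was committed for financial gain (+20%): $40,432.50 × 1.2 = $48,519.
Victim suffered great bodily injury (+60%): $48,519 × 1.6 = $77,630.40.
$77,630.40 is at or above the $4,500 minimum.
Rounded to the nearest dollar: $77,630.

$77,630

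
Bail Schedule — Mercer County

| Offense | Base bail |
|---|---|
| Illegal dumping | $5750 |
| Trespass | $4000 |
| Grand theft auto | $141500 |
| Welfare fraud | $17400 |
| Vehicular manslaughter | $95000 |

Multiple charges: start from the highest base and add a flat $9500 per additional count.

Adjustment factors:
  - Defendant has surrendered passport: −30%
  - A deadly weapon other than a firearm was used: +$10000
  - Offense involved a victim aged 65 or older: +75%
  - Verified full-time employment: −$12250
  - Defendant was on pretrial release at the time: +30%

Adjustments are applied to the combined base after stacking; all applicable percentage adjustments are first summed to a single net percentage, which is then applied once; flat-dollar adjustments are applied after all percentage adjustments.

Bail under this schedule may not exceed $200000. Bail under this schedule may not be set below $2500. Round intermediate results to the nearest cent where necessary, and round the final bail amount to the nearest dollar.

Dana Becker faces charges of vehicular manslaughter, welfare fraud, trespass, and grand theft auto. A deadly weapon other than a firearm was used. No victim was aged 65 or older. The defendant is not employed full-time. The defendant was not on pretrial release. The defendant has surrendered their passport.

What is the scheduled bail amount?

$129000

Base amounts from the schedule: vehicular manslaughter $95000; welfare fraud $17400; trespass $4000; grand theft auto $141500.
Stacking rule: highest base plus $9500 per additional charge. Highest is grand theft auto at $141500; 3 additional charges → +$28500. Combined base = $170000.
Defendant has surrendered passport (−30%): $170000 × 0.7 = $119000.
A deadly weapon other than a firearm was used (+$10000 flat): $119000 + $10000 = $129000.
$129000 is within the $200000 maximum.
$129000 is at or above the $2500 minimum.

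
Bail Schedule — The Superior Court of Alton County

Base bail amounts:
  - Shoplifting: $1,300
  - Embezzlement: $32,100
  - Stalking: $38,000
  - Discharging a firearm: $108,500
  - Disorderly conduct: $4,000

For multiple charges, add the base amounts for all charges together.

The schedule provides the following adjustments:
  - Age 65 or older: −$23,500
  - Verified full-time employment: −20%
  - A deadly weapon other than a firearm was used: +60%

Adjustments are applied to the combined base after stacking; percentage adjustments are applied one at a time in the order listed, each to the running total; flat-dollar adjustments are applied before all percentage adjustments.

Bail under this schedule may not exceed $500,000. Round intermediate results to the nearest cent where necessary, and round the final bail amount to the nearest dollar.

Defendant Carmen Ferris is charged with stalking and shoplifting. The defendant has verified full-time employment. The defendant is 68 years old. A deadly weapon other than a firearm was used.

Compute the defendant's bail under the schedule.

$20,224

Base amounts from the schedule: stalking $38,000; shoplifting $1,300.
Stacking rule: sum of all bases. $38,000 + $1,300 = $39,300.
Age 65 or older (−$23,500 flat): $39,300 − $23,500 = $15,800.
Verified full-time employment (−20%): $15,800 × 0.8 = $12,640.
A deadly weapon other than a firearm was used (+60%): $12,640 × 1.6 = $20,224.
$20,224 is within the $500,000 maximum.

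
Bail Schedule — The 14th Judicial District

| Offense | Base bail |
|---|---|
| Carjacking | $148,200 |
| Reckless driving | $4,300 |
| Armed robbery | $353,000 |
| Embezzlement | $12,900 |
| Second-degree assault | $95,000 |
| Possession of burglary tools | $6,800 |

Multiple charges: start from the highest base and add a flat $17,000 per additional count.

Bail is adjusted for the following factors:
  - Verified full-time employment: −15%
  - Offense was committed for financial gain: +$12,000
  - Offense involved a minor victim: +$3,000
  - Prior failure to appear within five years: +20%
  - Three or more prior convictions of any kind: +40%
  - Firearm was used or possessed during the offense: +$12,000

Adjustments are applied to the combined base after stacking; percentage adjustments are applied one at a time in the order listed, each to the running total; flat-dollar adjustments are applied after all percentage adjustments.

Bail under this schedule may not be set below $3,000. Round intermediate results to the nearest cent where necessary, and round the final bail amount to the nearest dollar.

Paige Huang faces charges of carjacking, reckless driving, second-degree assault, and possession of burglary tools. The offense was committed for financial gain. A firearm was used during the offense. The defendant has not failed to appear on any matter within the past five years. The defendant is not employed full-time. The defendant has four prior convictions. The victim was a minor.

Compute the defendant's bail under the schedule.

Base amounts from the schedule: carjacking $148,200; reckless driving $4,300; second-degree assault $95,000; possession of burglary tools $6,800.
Stacking rule: highest base plus $17,000 per additional charge. Highest is carjacking at $148,200; 3 additional charges → +$51,000. Combined base = $199,200.
Three or more prior convictions of any kind (+40%): $199,200 × 1.4 = $278,880.
Offense was committed for financial gain (+$12,000 flat): $278,880 + $12,000 = $290,880.
Offense involved a minor victim (+$3,000 flat): $290,880 + $3,000 = $293,880.
Firearm was used or possessed during the offense (+$12,000 flat): $293,880 + $12,000 = $305,880.
$305,880 is at or above the $3,000 minimum.

$305,880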